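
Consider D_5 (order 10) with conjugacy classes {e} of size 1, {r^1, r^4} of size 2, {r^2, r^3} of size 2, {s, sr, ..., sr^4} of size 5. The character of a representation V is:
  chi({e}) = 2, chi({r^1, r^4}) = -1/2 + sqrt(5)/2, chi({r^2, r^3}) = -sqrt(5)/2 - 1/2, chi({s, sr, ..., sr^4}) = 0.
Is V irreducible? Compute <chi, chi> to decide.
Irreducible: <chi, chi> = 1.

Why: <chi, chi> = (1/|G|) sum_C |C| * |chi(C)|^2 = (1/10)[1*|2|^2 + 2*|-1/2 + sqrt(5)/2|^2 + 2*|-sqrt(5)/2 - 1/2|^2 + 5*|0|^2]
  = (1/10)[(4) + (3 - sqrt(5)) + (sqrt(5) + 3) + (0)] = 10/10 = 1.
A character is irreducible iff <chi, chi> = 1, so this representation is irreducible.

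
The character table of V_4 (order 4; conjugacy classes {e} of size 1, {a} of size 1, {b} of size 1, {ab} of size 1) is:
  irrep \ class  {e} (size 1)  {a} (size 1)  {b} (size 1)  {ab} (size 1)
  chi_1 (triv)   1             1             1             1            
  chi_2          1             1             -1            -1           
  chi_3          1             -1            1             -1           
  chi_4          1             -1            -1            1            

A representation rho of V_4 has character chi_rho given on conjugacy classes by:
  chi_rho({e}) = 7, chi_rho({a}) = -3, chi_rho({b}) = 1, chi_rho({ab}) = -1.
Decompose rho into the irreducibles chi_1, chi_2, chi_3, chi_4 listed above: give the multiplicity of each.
Multiplicities: chi_1: 1, chi_2: 1, chi_3: 3, chi_4: 2.

Argument: Use <chi_rho, chi> = (1/|G|) sum_C |C| * chi_rho(C) * conj(chi(C)) with |G| = 4 for each irreducible chi in the table:
  <chi_rho, chi_1> = (1/4)[1*(7)*conj(1) + 1*(-3)*conj(1) + 1*(1)*conj(1) + 1*(-1)*conj(1)]
      = (1/4)[(7) + (-3) + (1) + (-1)] = 4/4 = 1
  <chi_rho, chi_2> = (1/4)[1*(7)*conj(1) + 1*(-3)*conj(1) + 1*(1)*conj(-1) + 1*(-1)*conj(-1)]
      = (1/4)[(7) + (-3) + (-1) + (1)] = 4/4 = 1
  <chi_rho, chi_3> = (1/4)[1*(7)*conj(1) + 1*(-3)*conj(-1) + 1*(1)*conj(1) + 1*(-1)*conj(-1)]
      = (1/4)[(7) + (3) + (1) + (1)] = 12/4 = 3
  <chi_rho, chi_4> = (1/4)[1*(7)*conj(1) + 1*(-3)*conj(-1) + 1*(1)*conj(-1) + 1*(-1)*conj(1)]
      = (1/4)[(7) + (3) + (-1) + (-1)] = 8/4 = 2
Dimension check: dim(rho) = sum (mult * dim) = 1*1 + 1*1 + 3*1 + 2*1 = 7 = chi_rho(e) = 7.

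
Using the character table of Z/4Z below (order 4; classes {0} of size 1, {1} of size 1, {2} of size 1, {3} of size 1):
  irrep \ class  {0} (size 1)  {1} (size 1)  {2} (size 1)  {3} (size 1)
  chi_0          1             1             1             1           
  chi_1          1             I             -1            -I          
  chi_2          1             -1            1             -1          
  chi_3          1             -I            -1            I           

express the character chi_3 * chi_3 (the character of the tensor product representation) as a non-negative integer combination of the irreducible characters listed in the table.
chi_3 tensor chi_3 = chi_2 (all other irreducibles have multiplicity 0).

Proof sketch: The character of a tensor product is the pointwise product (chi_3 * chi_3)(C) = chi_3(C) * chi_3(C):
  {0}: (1)*(1), {1}: (-I)*(-I), {2}: (-1)*(-1), {3}: (I)*(I)
so (chi_3 * chi_3) takes values
  {0} -> 1, {1} -> -1, {2} -> 1, {3} -> -1.
Now take the inner product of this character with each irreducible chi from the table, <chi_3*chi_3, chi> = (1/4) sum_C |C| (chi_3*chi_3)(C) conj(chi(C)):
  <chi_3*chi_3, chi_0> = (1/4)[1*(1)*conj(1) + 1*(-1)*conj(1) + 1*(1)*conj(1) + 1*(-1)*conj(1)]
      = (1/4)[(1) + (-1) + (1) + (-1)] = 0/4 = 0
  <chi_3*chi_3, chi_1> = (1/4)[1*(1)*conj(1) + 1*(-1)*conj(I) + 1*(1)*conj(-1) + 1*(-1)*conj(-I)]
      = (1/4)[(1) + (I) + (-1) + (-I)] = 0/4 = 0
  <chi_3*chi_3, chi_2> = (1/4)[1*(1)*conj(1) + 1*(-1)*conj(-1) + 1*(1)*conj(1) + 1*(-1)*conj(-1)]
      = (1/4)[(1) + (1) + (1) + (1)] = 4/4 = 1
  <chi_3*chi_3, chi_3> = (1/4)[1*(1)*conj(1) + 1*(-1)*conj(-I) + 1*(1)*conj(-1) + 1*(-1)*conj(I)]
      = (1/4)[(1) + (-I) + (-1) + (I)] = 0/4 = 0
(Exp terms are combined using exp(i*s)*conj(exp(i*t)) = exp(i*(s-t)), and sums of them are collapsed using the identity that for every m > 1 the m distinct m-th roots of unity sum to 0, e.g. 1 + exp(2*I*pi/3) + exp(-2*I*pi/3) = 0.)
Hence the multiplicities are chi_2: 1. Dimension check: dim(chi_3)*dim(chi_3) = 1*1 = 1 and sum (mult * dim) = 1*1 = 1.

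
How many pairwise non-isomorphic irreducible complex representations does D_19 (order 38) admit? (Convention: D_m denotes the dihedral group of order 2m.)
11

Why: The number of irreducible complex representations of a finite group equals its number of conjugacy classes. D_19 has 11 conjugacy classes ((n+3)/2 for n odd), so D_19 (order 38) has exactly 11 irreducible complex representations.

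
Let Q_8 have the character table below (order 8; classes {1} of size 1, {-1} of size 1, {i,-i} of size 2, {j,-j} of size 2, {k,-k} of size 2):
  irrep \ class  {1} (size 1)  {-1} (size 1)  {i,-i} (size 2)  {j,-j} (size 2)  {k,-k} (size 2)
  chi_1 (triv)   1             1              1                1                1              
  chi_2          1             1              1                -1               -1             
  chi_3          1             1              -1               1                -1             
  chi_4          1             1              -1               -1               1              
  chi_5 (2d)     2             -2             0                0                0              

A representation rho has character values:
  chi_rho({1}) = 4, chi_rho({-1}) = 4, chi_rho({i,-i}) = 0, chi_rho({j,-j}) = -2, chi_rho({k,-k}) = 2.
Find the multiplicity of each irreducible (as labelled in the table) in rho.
Multiplicities: chi_1: 1, chi_2: 1, chi_3: 0, chi_4: 2, chi_5: 0.

Proof sketch: Use <chi_rho, chi> = (1/|G|) sum_C |C| * chi_rho(C) * conj(chi(C)) with |G| = 8 for each irreducible chi in the table:
  <chi_rho, chi_1> = (1/8)[1*(4)*conj(1) + 1*(4)*conj(1) + 2*(0)*conj(1) + 2*(-2)*conj(1) + 2*(2)*conj(1)]
      = (1/8)[(4) + (4) + (0) + (-4) + (4)] = 8/8 = 1
  <chi_rho, chi_2> = (1/8)[1*(4)*conj(1) + 1*(4)*conj(1) + 2*(0)*conj(1) + 2*(-2)*conj(-1) + 2*(2)*conj(-1)]
      = (1/8)[(4) + (4) + (0) + (4) + (-4)] = 8/8 = 1
  <chi_rho, chi_3> = (1/8)[1*(4)*conj(1) + 1*(4)*conj(1) + 2*(0)*conj(-1) + 2*(-2)*conj(1) + 2*(2)*conj(-1)]
      = (1/8)[(4) + (4) + (0) + (-4) + (-4)] = 0/8 = 0
  <chi_rho, chi_4> = (1/8)[1*(4)*conj(1) + 1*(4)*conj(1) + 2*(0)*conj(-1) + 2*(-2)*conj(-1) + 2*(2)*conj(1)]
      = (1/8)[(4) + (4) + (0) + (4) + (4)] = 16/8 = 2
  <chi_rho, chi_5> = (1/8)[1*(4)*conj(2) + 1*(4)*conj(-2) + 2*(0)*conj(0) + 2*(-2)*conj(0) + 2*(2)*conj(0)]
      = (1/8)[(8) + (-8) + (0) + (0) + (0)] = 0/8 = 0
Dimension check: dim(rho) = sum (mult * dim) = 1*1 + 1*1 + 0*1 + 2*1 + 0*2 = 4 = chi_rho(e) = 4.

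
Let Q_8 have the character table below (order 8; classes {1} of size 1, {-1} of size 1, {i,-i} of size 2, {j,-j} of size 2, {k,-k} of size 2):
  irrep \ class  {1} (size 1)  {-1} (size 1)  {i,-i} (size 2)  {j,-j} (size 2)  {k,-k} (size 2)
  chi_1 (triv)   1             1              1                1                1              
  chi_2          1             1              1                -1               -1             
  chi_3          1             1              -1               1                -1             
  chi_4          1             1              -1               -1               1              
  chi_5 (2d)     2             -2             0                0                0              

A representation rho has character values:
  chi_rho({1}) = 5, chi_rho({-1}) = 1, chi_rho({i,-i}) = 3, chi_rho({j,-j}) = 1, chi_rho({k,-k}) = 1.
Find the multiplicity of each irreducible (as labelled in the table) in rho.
Multiplicities: chi_1: 2, chi_2: 1, chi_3: 0, chi_4: 0, chi_5: 1.

Use <chi_rho, chi> = (1/|G|) sum_C |C| * chi_rho(C) * conj(chi(C)) with |G| = 8 for each irreducible chi in the table:
  <chi_rho, chi_1> = (1/8)[1*(5)*conj(1) + 1*(1)*conj(1) + 2*(3)*conj(1) + 2*(1)*conj(1) + 2*(1)*conj(1)]
      = (1/8)[(5) + (1) + (6) + (2) + (2)] = 16/8 = 2
  <chi_rho, chi_2> = (1/8)[1*(5)*conj(1) + 1*(1)*conj(1) + 2*(3)*conj(1) + 2*(1)*conj(-1) + 2*(1)*conj(-1)]
      = (1/8)[(5) + (1) + (6) + (-2) + (-2)] = 8/8 = 1
  <chi_rho, chi_3> = (1/8)[1*(5)*conj(1) + 1*(1)*conj(1) + 2*(3)*conj(-1) + 2*(1)*conj(1) + 2*(1)*conj(-1)]
      = (1/8)[(5) + (1) + (-6) + (2) + (-2)] = 0/8 = 0
  <chi_rho, chi_4> = (1/8)[1*(5)*conj(1) + 1*(1)*conj(1) + 2*(3)*conj(-1) + 2*(1)*conj(-1) + 2*(1)*conj(1)]
      = (1/8)[(5) + (1) + (-6) + (-2) + (2)] = 0/8 = 0
  <chi_rho, chi_5> = (1/8)[1*(5)*conj(2) + 1*(1)*conj(-2) + 2*(3)*conj(0) + 2*(1)*conj(0) + 2*(1)*conj(0)]
      = (1/8)[(10) + (-2) + (0) + (0) + (0)] = 8/8 = 1
Dimension check: dim(rho) = sum (mult * dim) = 2*1 + 1*1 + 0*1 + 0*1 + 1*2 = 5 = chi_rho(e) = 5.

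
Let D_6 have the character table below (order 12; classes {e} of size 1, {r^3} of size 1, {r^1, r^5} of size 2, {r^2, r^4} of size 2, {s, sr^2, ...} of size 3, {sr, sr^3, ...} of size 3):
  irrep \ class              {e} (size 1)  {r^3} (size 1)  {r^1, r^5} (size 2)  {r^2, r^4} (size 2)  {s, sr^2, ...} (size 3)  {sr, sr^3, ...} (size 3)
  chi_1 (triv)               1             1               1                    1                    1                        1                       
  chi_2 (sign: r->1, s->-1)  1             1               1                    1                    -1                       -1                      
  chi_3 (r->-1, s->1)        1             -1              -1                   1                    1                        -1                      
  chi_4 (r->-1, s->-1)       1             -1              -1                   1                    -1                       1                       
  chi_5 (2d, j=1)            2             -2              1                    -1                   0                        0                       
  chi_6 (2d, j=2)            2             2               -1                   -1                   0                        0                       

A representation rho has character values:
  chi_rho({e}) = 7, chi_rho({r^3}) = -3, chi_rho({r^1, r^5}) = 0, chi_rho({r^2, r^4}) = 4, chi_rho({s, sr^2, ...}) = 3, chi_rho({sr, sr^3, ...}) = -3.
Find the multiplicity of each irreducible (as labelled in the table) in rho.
Multiplicities: chi_1: 1, chi_2: 1, chi_3: 3, chi_4: 0, chi_5: 1, chi_6: 0.

Details: Use <chi_rho, chi> = (1/|G|) sum_C |C| * chi_rho(C) * conj(chi(C)) with |G| = 12 for each irreducible chi in the table:
  <chi_rho, chi_1> = (1/12)[1*(7)*conj(1) + 1*(-3)*conj(1) + 2*(0)*conj(1) + 2*(4)*conj(1) + 3*(3)*conj(1) + 3*(-3)*conj(1)]
      = (1/12)[(7) + (-3) + (0) + (8) + (9) + (-9)] = 12/12 = 1
  <chi_rho, chi_2> = (1/12)[1*(7)*conj(1) + 1*(-3)*conj(1) + 2*(0)*conj(1) + 2*(4)*conj(1) + 3*(3)*conj(-1) + 3*(-3)*conj(-1)]
      = (1/12)[(7) + (-3) + (0) + (8) + (-9) + (9)] = 12/12 = 1
  <chi_rho, chi_3> = (1/12)[1*(7)*conj(1) + 1*(-3)*conj(-1) + 2*(0)*conj(-1) + 2*(4)*conj(1) + 3*(3)*conj(1) + 3*(-3)*conj(-1)]
      = (1/12)[(7) + (3) + (0) + (8) + (9) + (9)] = 36/12 = 3
  <chi_rho, chi_4> = (1/12)[1*(7)*conj(1) + 1*(-3)*conj(-1) + 2*(0)*conj(-1) + 2*(4)*conj(1) + 3*(3)*conj(-1) + 3*(-3)*conj(1)]
      = (1/12)[(7) + (3) + (0) + (8) + (-9) + (-9)] = 0/12 = 0
  <chi_rho, chi_5> = (1/12)[1*(7)*conj(2) + 1*(-3)*conj(-2) + 2*(0)*conj(1) + 2*(4)*conj(-1) + 3*(3)*conj(0) + 3*(-3)*conj(0)]
      = (1/12)[(14) + (6) + (0) + (-8) + (0) + (0)] = 12/12 = 1
  <chi_rho, chi_6> = (1/12)[1*(7)*conj(2) + 1*(-3)*conj(2) + 2*(0)*conj(-1) + 2*(4)*conj(-1) + 3*(3)*conj(0) + 3*(-3)*conj(0)]
      = (1/12)[(14) + (-6) + (0) + (-8) + (0) + (0)] = 0/12 = 0
Dimension check: dim(rho) = sum (mult * dim) = 1*1 + 1*1 + 3*1 + 0*1 + 1*2 + 0*2 = 7 = chi_rho(e) = 7.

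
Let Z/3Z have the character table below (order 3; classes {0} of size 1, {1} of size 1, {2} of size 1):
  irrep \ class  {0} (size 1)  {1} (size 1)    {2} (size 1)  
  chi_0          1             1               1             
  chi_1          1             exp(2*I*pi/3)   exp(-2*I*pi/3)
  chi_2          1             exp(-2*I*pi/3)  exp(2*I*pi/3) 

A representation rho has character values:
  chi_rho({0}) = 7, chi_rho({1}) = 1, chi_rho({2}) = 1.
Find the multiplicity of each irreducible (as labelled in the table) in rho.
Multiplicities: chi_0: 3, chi_1: 2, chi_2: 2.

Why: Use <chi_rho, chi> = (1/|G|) sum_C |C| * chi_rho(C) * conj(chi(C)) with |G| = 3 for each irreducible chi in the table:
  <chi_rho, chi_0> = (1/3)[1*(7)*conj(1) + 1*(1)*conj(1) + 1*(1)*conj(1)]
      = (1/3)[(7) + (1) + (1)] = 9/3 = 3
  <chi_rho, chi_1> = (1/3)[1*(7)*conj(1) + 1*(1)*conj(exp(2*I*pi/3)) + 1*(1)*conj(exp(-2*I*pi/3))]
      = (1/3)[(7) + (2 + 3*exp(-2*I*pi/3) + 2*exp(2*I*pi/3)) + (2 + 2*exp(-2*I*pi/3) + 3*exp(2*I*pi/3))] = 6/3 = 2
  <chi_rho, chi_2> = (1/3)[1*(7)*conj(1) + 1*(1)*conj(exp(-2*I*pi/3)) + 1*(1)*conj(exp(2*I*pi/3))]
      = (1/3)[(7) + (2 + 2*exp(-2*I*pi/3) + 3*exp(2*I*pi/3)) + (2 + 3*exp(-2*I*pi/3) + 2*exp(2*I*pi/3))] = 6/3 = 2
(Exp terms are combined using exp(i*s)*conj(exp(i*t)) = exp(i*(s-t)), and sums of them are collapsed using the identity that for every m > 1 the m distinct m-th roots of unity sum to 0, e.g. 1 + exp(2*I*pi/3) + exp(-2*I*pi/3) = 0.)
Dimension check: dim(rho) = sum (mult * dim) = 3*1 + 2*1 + 2*1 = 7 = chi_rho(e) = 7.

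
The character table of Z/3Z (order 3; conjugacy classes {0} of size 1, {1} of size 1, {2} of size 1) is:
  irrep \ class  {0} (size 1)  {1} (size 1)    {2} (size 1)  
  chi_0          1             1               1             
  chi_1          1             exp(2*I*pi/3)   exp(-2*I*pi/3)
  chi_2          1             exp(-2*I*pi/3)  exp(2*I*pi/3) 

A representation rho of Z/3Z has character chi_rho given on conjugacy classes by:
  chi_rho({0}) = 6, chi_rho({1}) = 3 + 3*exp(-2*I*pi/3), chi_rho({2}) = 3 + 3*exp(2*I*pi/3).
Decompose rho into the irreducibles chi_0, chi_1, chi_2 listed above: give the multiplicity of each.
Multiplicities: chi_0: 3, chi_1: 0, chi_2: 3.

Proof sketch: Use <chi_rho, chi> = (1/|G|) sum_C |C| * chi_rho(C) * conj(chi(C)) with |G| = 3 for each irreducible chi in the table:
  <chi_rho, chi_0> = (1/3)[1*(6)*conj(1) + 1*(3 + 3*exp(-2*I*pi/3))*conj(1) + 1*(3 + 3*exp(2*I*pi/3))*conj(1)]
      = (1/3)[(6) + (3 + 3*exp(-2*I*pi/3)) + (3 + 3*exp(2*I*pi/3))] = 9/3 = 3
  <chi_rho, chi_1> = (1/3)[1*(6)*conj(1) + 1*(3 + 3*exp(-2*I*pi/3))*conj(exp(2*I*pi/3)) + 1*(3 + 3*exp(2*I*pi/3))*conj(exp(-2*I*pi/3))]
      = (1/3)[(6) + (-3) + (-3)] = 0/3 = 0
  <chi_rho, chi_2> = (1/3)[1*(6)*conj(1) + 1*(3 + 3*exp(-2*I*pi/3))*conj(exp(-2*I*pi/3)) + 1*(3 + 3*exp(2*I*pi/3))*conj(exp(2*I*pi/3))]
      = (1/3)[(6) + (3 + 3*exp(2*I*pi/3)) + (3 + 3*exp(-2*I*pi/3))] = 9/3 = 3
(Exp terms are combined using exp(i*s)*conj(exp(i*t)) = exp(i*(s-t)), and sums of them are collapsed using the identity that for every m > 1 the m distinct m-th roots of unity sum to 0, e.g. 1 + exp(2*I*pi/3) + exp(-2*I*pi/3) = 0.)
Dimension check: dim(rho) = sum (mult * dim) = 3*1 + 0*1 + 3*1 = 6 = chi_rho(e) = 6.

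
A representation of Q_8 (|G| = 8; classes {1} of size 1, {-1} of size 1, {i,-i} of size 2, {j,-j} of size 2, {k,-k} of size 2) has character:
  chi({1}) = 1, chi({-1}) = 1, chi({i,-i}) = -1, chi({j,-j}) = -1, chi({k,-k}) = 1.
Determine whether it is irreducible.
Irreducible: <chi, chi> = 1.

<chi, chi> = (1/|G|) sum_C |C| * |chi(C)|^2 = (1/8)[1*|1|^2 + 1*|1|^2 + 2*|-1|^2 + 2*|-1|^2 + 2*|1|^2]
  = (1/8)[(1) + (1) + (2) + (2) + (2)] = 8/8 = 1.
A character is irreducible iff <chi, chi> = 1, so this representation is irreducible.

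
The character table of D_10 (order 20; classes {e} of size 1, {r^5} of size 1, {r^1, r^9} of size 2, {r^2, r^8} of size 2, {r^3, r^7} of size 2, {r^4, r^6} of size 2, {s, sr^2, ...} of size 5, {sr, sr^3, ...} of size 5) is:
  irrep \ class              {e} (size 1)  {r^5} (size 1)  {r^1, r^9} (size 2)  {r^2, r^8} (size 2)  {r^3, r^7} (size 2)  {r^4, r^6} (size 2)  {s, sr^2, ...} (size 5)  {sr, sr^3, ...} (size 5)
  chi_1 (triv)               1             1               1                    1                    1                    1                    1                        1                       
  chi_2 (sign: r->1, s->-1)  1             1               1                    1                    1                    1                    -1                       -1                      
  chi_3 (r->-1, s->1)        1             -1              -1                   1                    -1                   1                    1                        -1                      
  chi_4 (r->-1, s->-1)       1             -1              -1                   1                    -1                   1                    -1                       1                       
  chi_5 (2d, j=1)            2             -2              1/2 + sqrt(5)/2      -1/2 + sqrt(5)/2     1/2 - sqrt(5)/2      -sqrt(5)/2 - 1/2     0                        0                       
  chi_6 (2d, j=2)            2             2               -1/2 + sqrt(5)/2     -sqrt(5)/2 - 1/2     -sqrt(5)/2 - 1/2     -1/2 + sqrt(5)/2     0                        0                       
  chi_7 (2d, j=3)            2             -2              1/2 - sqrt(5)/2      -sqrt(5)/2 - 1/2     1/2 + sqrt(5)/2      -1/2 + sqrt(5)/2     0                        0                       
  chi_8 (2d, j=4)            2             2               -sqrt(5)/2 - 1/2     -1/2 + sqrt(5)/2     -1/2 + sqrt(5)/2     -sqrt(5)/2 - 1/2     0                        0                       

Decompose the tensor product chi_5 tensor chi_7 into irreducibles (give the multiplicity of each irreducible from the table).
chi_5 tensor chi_7 = chi_6 + chi_8 (all other irreducibles have multiplicity 0).

Explanation: The character of a tensor product is the pointwise product (chi_5 * chi_7)(C) = chi_5(C) * chi_7(C):
  {e}: (2)*(2), {r^5}: (-2)*(-2), {r^1, r^9}: (1/2 + sqrt(5)/2)*(1/2 - sqrt(5)/2), {r^2, r^8}: (-1/2 + sqrt(5)/2)*(-sqrt(5)/2 - 1/2), {r^3, r^7}: (1/2 - sqrt(5)/2)*(1/2 + sqrt(5)/2), {r^4, r^6}: (-sqrt(5)/2 - 1/2)*(-1/2 + sqrt(5)/2), {s, sr^2, ...}: (0)*(0), {sr, sr^3, ...}: (0)*(0)
so (chi_5 * chi_7) takes values
  {e} -> 4, {r^5} -> 4, {r^1, r^9} -> -1, {r^2, r^8} -> -1, {r^3, r^7} -> -1, {r^4, r^6} -> -1, {s, sr^2, ...} -> 0, {sr, sr^3, ...} -> 0.
Now take the inner product of this character with each irreducible chi from the table, <chi_5*chi_7, chi> = (1/20) sum_C |C| (chi_5*chi_7)(C) conj(chi(C)):
  <chi_5*chi_7, chi_1> = (1/20)[1*(4)*conj(1) + 1*(4)*conj(1) + 2*(-1)*conj(1) + 2*(-1)*conj(1) + 2*(-1)*conj(1) + 2*(-1)*conj(1) + 5*(0)*conj(1) + 5*(0)*conj(1)]
      = (1/20)[(4) + (4) + (-2) + (-2) + (-2) + (-2) + (0) + (0)] = 0/20 = 0
  <chi_5*chi_7, chi_2> = (1/20)[1*(4)*conj(1) + 1*(4)*conj(1) + 2*(-1)*conj(1) + 2*(-1)*conj(1) + 2*(-1)*conj(1) + 2*(-1)*conj(1) + 5*(0)*conj(-1) + 5*(0)*conj(-1)]
      = (1/20)[(4) + (4) + (-2) + (-2) + (-2) + (-2) + (0) + (0)] = 0/20 = 0
  <chi_5*chi_7, chi_3> = (1/20)[1*(4)*conj(1) + 1*(4)*conj(-1) + 2*(-1)*conj(-1) + 2*(-1)*conj(1) + 2*(-1)*conj(-1) + 2*(-1)*conj(1) + 5*(0)*conj(1) + 5*(0)*conj(-1)]
      = (1/20)[(4) + (-4) + (2) + (-2) + (2) + (-2) + (0) + (0)] = 0/20 = 0
  <chi_5*chi_7, chi_4> = (1/20)[1*(4)*conj(1) + 1*(4)*conj(-1) + 2*(-1)*conj(-1) + 2*(-1)*conj(1) + 2*(-1)*conj(-1) + 2*(-1)*conj(1) + 5*(0)*conj(-1) + 5*(0)*conj(1)]
      = (1/20)[(4) + (-4) + (2) + (-2) + (2) + (-2) + (0) + (0)] = 0/20 = 0
  <chi_5*chi_7, chi_5> = (1/20)[1*(4)*conj(2) + 1*(4)*conj(-2) + 2*(-1)*conj(1/2 + sqrt(5)/2) + 2*(-1)*conj(-1/2 + sqrt(5)/2) + 2*(-1)*conj(1/2 - sqrt(5)/2) + 2*(-1)*conj(-sqrt(5)/2 - 1/2) + 5*(0)*conj(0) + 5*(0)*conj(0)]
      = (1/20)[(8) + (-8) + (-sqrt(5) - 1) + (1 - sqrt(5)) + (-1 + sqrt(5)) + (1 + sqrt(5)) + (0) + (0)] = 0/20 = 0
  <chi_5*chi_7, chi_6> = (1/20)[1*(4)*conj(2) + 1*(4)*conj(2) + 2*(-1)*conj(-1/2 + sqrt(5)/2) + 2*(-1)*conj(-sqrt(5)/2 - 1/2) + 2*(-1)*conj(-sqrt(5)/2 - 1/2) + 2*(-1)*conj(-1/2 + sqrt(5)/2) + 5*(0)*conj(0) + 5*(0)*conj(0)]
      = (1/20)[(8) + (8) + (1 - sqrt(5)) + (1 + sqrt(5)) + (1 + sqrt(5)) + (1 - sqrt(5)) + (0) + (0)] = 20/20 = 1
  <chi_5*chi_7, chi_7> = (1/20)[1*(4)*conj(2) + 1*(4)*conj(-2) + 2*(-1)*conj(1/2 - sqrt(5)/2) + 2*(-1)*conj(-sqrt(5)/2 - 1/2) + 2*(-1)*conj(1/2 + sqrt(5)/2) + 2*(-1)*conj(-1/2 + sqrt(5)/2) + 5*(0)*conj(0) + 5*(0)*conj(0)]
      = (1/20)[(8) + (-8) + (-1 + sqrt(5)) + (1 + sqrt(5)) + (-sqrt(5) - 1) + (1 - sqrt(5)) + (0) + (0)] = 0/20 = 0
  <chi_5*chi_7, chi_8> = (1/20)[1*(4)*conj(2) + 1*(4)*conj(2) + 2*(-1)*conj(-sqrt(5)/2 - 1/2) + 2*(-1)*conj(-1/2 + sqrt(5)/2) + 2*(-1)*conj(-1/2 + sqrt(5)/2) + 2*(-1)*conj(-sqrt(5)/2 - 1/2) + 5*(0)*conj(0) + 5*(0)*conj(0)]
      = (1/20)[(8) + (8) + (1 + sqrt(5)) + (1 - sqrt(5)) + (1 - sqrt(5)) + (1 + sqrt(5)) + (0) + (0)] = 20/20 = 1
Hence the multiplicities are chi_6: 1, chi_8: 1. Dimension check: dim(chi_5)*dim(chi_7) = 2*2 = 4 and sum (mult * dim) = 1*2 + 1*2 = 4.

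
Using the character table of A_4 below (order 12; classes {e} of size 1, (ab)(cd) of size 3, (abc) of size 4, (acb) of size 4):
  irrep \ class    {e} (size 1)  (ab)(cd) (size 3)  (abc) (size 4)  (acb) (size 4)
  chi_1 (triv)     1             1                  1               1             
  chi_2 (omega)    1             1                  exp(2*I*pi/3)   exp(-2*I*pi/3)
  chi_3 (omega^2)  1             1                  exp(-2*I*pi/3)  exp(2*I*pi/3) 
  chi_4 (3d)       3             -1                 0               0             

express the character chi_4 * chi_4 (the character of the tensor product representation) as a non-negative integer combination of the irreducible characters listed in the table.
chi_4 tensor chi_4 = chi_1 + chi_2 + chi_3 + 2*chi_4 (all other irreducibles have multiplicity 0).

Working: The character of a tensor product is the pointwise product (chi_4 * chi_4)(C) = chi_4(C) * chi_4(C):
  {e}: (3)*(3), (ab)(cd): (-1)*(-1), (abc): (0)*(0), (acb): (0)*(0)
so (chi_4 * chi_4) takes values
  {e} -> 9, (ab)(cd) -> 1, (abc) -> 0, (acb) -> 0.
Now take the inner product of this character with each irreducible chi from the table, <chi_4*chi_4, chi> = (1/12) sum_C |C| (chi_4*chi_4)(C) conj(chi(C)):
  <chi_4*chi_4, chi_1> = (1/12)[1*(9)*conj(1) + 3*(1)*conj(1) + 4*(0)*conj(1) + 4*(0)*conj(1)]
      = (1/12)[(9) + (3) + (0) + (0)] = 12/12 = 1
  <chi_4*chi_4, chi_2> = (1/12)[1*(9)*conj(1) + 3*(1)*conj(1) + 4*(0)*conj(exp(2*I*pi/3)) + 4*(0)*conj(exp(-2*I*pi/3))]
      = (1/12)[(9) + (3) + (0) + (0)] = 12/12 = 1
  <chi_4*chi_4, chi_3> = (1/12)[1*(9)*conj(1) + 3*(1)*conj(1) + 4*(0)*conj(exp(-2*I*pi/3)) + 4*(0)*conj(exp(2*I*pi/3))]
      = (1/12)[(9) + (3) + (0) + (0)] = 12/12 = 1
  <chi_4*chi_4, chi_4> = (1/12)[1*(9)*conj(3) + 3*(1)*conj(-1) + 4*(0)*conj(0) + 4*(0)*conj(0)]
      = (1/12)[(27) + (-3) + (0) + (0)] = 24/12 = 2
(Exp terms are combined using exp(i*s)*conj(exp(i*t)) = exp(i*(s-t)), and sums of them are collapsed using the identity that for every m > 1 the m distinct m-th roots of unity sum to 0, e.g. 1 + exp(2*I*pi/3) + exp(-2*I*pi/3) = 0.)
Hence the multiplicities are chi_1: 1, chi_2: 1, chi_3: 1, chi_4: 2. Dimension check: dim(chi_4)*dim(chi_4) = 3*3 = 9 and sum (mult * dim) = 1*1 + 1*1 + 1*1 + 2*3 = 9.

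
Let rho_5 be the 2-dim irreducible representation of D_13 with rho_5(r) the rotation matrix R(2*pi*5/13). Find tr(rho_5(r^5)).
chi_{rho_5}(r^5) = 2*cos(2*pi*5*5/13) = 2*cos(2*pi/13)

Details: rho_5(r^5) is rotation by angle 2*pi*5*5/13, whose trace is 2*cos(2*pi*5*5/13) = 2*cos(2*pi/13).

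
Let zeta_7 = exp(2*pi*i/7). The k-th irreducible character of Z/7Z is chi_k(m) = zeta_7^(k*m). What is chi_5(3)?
chi_5(3) = zeta_7^15 = exp(2*I*pi/7)

Details: chi_5(3) = zeta_7^(5*3) = zeta_7^15. Since zeta_7^7 = 1, this equals zeta_7^1 = exp(2*pi*i*1/7) = exp(2*I*pi/7).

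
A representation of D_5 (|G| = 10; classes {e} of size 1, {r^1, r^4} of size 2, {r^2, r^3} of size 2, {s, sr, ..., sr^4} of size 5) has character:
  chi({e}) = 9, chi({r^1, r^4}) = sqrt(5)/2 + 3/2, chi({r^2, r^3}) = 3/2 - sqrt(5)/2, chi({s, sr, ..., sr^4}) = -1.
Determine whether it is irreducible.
Not irreducible (reducible): <chi, chi> = 10 > 1.

Solution. <chi, chi> = (1/|G|) sum_C |C| * |chi(C)|^2 = (1/10)[1*|9|^2 + 2*|sqrt(5)/2 + 3/2|^2 + 2*|3/2 - sqrt(5)/2|^2 + 5*|-1|^2]
  = (1/10)[(81) + (3*sqrt(5) + 7) + (7 - 3*sqrt(5)) + (5)] = 100/10 = 10.
A character is irreducible iff <chi, chi> = 1, so this representation is reducible.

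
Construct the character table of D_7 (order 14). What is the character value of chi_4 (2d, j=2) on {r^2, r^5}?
Conjugacy classes: {e} of size 1, {r^1, r^6} of size 2, {r^2, r^5} of size 2, {r^3, r^4} of size 2, {s, sr, ..., sr^6} of size 7.
Character table:
  irrep \ class              {e} (size 1)  {r^1, r^6} (size 2)  {r^2, r^5} (size 2)  {r^3, r^4} (size 2)  {s, sr, ..., sr^6} (size 7)
  chi_1 (triv)               1             1                    1                    1                    1                          
  chi_2 (sign: r->1, s->-1)  1             1                    1                    1                    -1                         
  chi_3 (2d, j=1)            2             2*cos(2*pi/7)        -2*cos(3*pi/7)       -2*cos(pi/7)         0                          
  chi_4 (2d, j=2)            2             -2*cos(3*pi/7)       -2*cos(pi/7)         2*cos(2*pi/7)        0                          
  chi_5 (2d, j=3)            2             -2*cos(pi/7)         2*cos(2*pi/7)        -2*cos(3*pi/7)       0                          

Spot check: chi_4 (2d, j=2) on {r^2, r^5} = -2*cos(pi/7).

Solution. D_7 has order 2*7 = 14 with 5 conjugacy classes, hence 5 irreducibles. Sum of squared dims 1 + 1 + 4 + 4 + 4 = 14 = |G|. Linear characters come from the abelianisation; the 2-dimensional irreps have character r^k -> 2*cos(2*pi*j*k/7), reflections -> 0.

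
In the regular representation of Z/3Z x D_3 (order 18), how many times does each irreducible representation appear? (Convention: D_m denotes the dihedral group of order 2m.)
Each irreducible V_i of dimension d_i appears with multiplicity d_i, i.e. rho_reg = (direct sum over all irreducibles V_i) d_i V_i. The irreducible dimensions for Z/3Z x D_3 are 1, 1, 1, 1, 1, 1, 2, 2, 2: 6 irreducibles of dimension 1, each with multiplicity 1; 3 irreducibles of dimension 2, each with multiplicity 2. Total dimension 6*1*1 + 3*2*2 = 18 = |G|.

Argument: General theorem: in the regular representation of a finite group G, each irreducible appears with multiplicity equal to its dimension. Check: dim(rho_reg) = sum d_i^2 = 1 + 1 + 1 + 1 + 1 + 1 + 4 + 4 + 4 = 18 = |G|.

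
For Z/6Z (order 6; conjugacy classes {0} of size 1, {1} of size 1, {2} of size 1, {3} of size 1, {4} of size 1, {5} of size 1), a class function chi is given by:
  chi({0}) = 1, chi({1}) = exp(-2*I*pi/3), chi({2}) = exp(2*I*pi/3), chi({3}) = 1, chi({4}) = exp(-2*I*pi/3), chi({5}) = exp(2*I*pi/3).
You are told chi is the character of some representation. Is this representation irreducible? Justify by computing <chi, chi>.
Irreducible: <chi, chi> = 1.

Derivation: <chi, chi> = (1/|G|) sum_C |C| * |chi(C)|^2 = (1/6)[1*|1|^2 + 1*|exp(-2*I*pi/3)|^2 + 1*|exp(2*I*pi/3)|^2 + 1*|1|^2 + 1*|exp(-2*I*pi/3)|^2 + 1*|exp(2*I*pi/3)|^2]
  = (1/6)[(1) + (1) + (1) + (1) + (1) + (1)] = 6/6 = 1.
(Exp terms are combined using exp(i*s)*conj(exp(i*t)) = exp(i*(s-t)), and sums of them are collapsed using the identity that for every m > 1 the m distinct m-th roots of unity sum to 0, e.g. 1 + exp(2*I*pi/3) + exp(-2*I*pi/3) = 0.)
A character is irreducible iff <chi, chi> = 1, so this representation is irreducible.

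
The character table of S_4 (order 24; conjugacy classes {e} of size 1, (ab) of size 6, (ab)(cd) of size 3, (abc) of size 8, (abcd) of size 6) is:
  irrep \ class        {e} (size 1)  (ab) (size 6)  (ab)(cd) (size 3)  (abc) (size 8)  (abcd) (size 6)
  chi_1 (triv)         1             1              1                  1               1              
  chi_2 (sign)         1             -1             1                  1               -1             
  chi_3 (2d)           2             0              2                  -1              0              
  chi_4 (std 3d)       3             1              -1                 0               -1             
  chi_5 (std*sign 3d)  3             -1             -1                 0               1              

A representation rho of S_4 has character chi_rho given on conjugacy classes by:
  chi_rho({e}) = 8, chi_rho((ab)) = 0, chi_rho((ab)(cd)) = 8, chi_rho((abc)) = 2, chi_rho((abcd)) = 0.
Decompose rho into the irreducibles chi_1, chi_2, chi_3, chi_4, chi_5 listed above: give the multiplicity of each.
Multiplicities: chi_1: 2, chi_2: 2, chi_3: 2, chi_4: 0, chi_5: 0.

Explanation: Use <chi_rho, chi> = (1/|G|) sum_C |C| * chi_rho(C) * conj(chi(C)) with |G| = 24 for each irreducible chi in the table:
  <chi_rho, chi_1> = (1/24)[1*(8)*conj(1) + 6*(0)*conj(1) + 3*(8)*conj(1) + 8*(2)*conj(1) + 6*(0)*conj(1)]
      = (1/24)[(8) + (0) + (24) + (16) + (0)] = 48/24 = 2
  <chi_rho, chi_2> = (1/24)[1*(8)*conj(1) + 6*(0)*conj(-1) + 3*(8)*conj(1) + 8*(2)*conj(1) + 6*(0)*conj(-1)]
      = (1/24)[(8) + (0) + (24) + (16) + (0)] = 48/24 = 2
  <chi_rho, chi_3> = (1/24)[1*(8)*conj(2) + 6*(0)*conj(0) + 3*(8)*conj(2) + 8*(2)*conj(-1) + 6*(0)*conj(0)]
      = (1/24)[(16) + (0) + (48) + (-16) + (0)] = 48/24 = 2
  <chi_rho, chi_4> = (1/24)[1*(8)*conj(3) + 6*(0)*conj(1) + 3*(8)*conj(-1) + 8*(2)*conj(0) + 6*(0)*conj(-1)]
      = (1/24)[(24) + (0) + (-24) + (0) + (0)] = 0/24 = 0
  <chi_rho, chi_5> = (1/24)[1*(8)*conj(3) + 6*(0)*conj(-1) + 3*(8)*conj(-1) + 8*(2)*conj(0) + 6*(0)*conj(1)]
      = (1/24)[(24) + (0) + (-24) + (0) + (0)] = 0/24 = 0
Dimension check: dim(rho) = sum (mult * dim) = 2*1 + 2*1 + 2*2 + 0*3 + 0*3 = 8 = chi_rho(e) = 8.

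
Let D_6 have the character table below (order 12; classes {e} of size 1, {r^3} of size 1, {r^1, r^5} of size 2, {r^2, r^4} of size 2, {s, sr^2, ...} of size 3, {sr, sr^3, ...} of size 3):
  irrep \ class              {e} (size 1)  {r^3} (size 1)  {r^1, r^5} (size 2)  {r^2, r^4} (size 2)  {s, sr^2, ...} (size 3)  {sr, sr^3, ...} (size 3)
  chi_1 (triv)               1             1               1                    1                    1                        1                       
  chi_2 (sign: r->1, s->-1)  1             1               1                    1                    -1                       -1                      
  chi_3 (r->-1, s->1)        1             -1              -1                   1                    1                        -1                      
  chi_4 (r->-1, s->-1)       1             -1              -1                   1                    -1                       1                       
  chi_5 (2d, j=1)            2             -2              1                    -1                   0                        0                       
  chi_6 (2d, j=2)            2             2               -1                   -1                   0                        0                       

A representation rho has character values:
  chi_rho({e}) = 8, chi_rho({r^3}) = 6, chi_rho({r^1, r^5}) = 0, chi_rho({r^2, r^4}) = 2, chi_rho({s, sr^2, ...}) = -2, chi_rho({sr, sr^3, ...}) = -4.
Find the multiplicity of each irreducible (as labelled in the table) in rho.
Multiplicities: chi_1: 0, chi_2: 3, chi_3: 1, chi_4: 0, chi_5: 0, chi_6: 2.

Solution. Use <chi_rho, chi> = (1/|G|) sum_C |C| * chi_rho(C) * conj(chi(C)) with |G| = 12 for each irreducible chi in the table:
  <chi_rho, chi_1> = (1/12)[1*(8)*conj(1) + 1*(6)*conj(1) + 2*(0)*conj(1) + 2*(2)*conj(1) + 3*(-2)*conj(1) + 3*(-4)*conj(1)]
      = (1/12)[(8) + (6) + (0) + (4) + (-6) + (-12)] = 0/12 = 0
  <chi_rho, chi_2> = (1/12)[1*(8)*conj(1) + 1*(6)*conj(1) + 2*(0)*conj(1) + 2*(2)*conj(1) + 3*(-2)*conj(-1) + 3*(-4)*conj(-1)]
      = (1/12)[(8) + (6) + (0) + (4) + (6) + (12)] = 36/12 = 3
  <chi_rho, chi_3> = (1/12)[1*(8)*conj(1) + 1*(6)*conj(-1) + 2*(0)*conj(-1) + 2*(2)*conj(1) + 3*(-2)*conj(1) + 3*(-4)*conj(-1)]
      = (1/12)[(8) + (-6) + (0) + (4) + (-6) + (12)] = 12/12 = 1
  <chi_rho, chi_4> = (1/12)[1*(8)*conj(1) + 1*(6)*conj(-1) + 2*(0)*conj(-1) + 2*(2)*conj(1) + 3*(-2)*conj(-1) + 3*(-4)*conj(1)]
      = (1/12)[(8) + (-6) + (0) + (4) + (6) + (-12)] = 0/12 = 0
  <chi_rho, chi_5> = (1/12)[1*(8)*conj(2) + 1*(6)*conj(-2) + 2*(0)*conj(1) + 2*(2)*conj(-1) + 3*(-2)*conj(0) + 3*(-4)*conj(0)]
      = (1/12)[(16) + (-12) + (0) + (-4) + (0) + (0)] = 0/12 = 0
  <chi_rho, chi_6> = (1/12)[1*(8)*conj(2) + 1*(6)*conj(2) + 2*(0)*conj(-1) + 2*(2)*conj(-1) + 3*(-2)*conj(0) + 3*(-4)*conj(0)]
      = (1/12)[(16) + (12) + (0) + (-4) + (0) + (0)] = 24/12 = 2
Dimension check: dim(rho) = sum (mult * dim) = 0*1 + 3*1 + 1*1 + 0*1 + 0*2 + 2*2 = 8 = chi_rho(e) = 8.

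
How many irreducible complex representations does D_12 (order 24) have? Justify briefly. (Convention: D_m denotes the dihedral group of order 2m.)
9

Solution. The number of irreducible complex representations of a finite group equals its number of conjugacy classes. D_12 has 9 conjugacy classes (n/2 + 3 for n even), so D_12 (order 24) has exactly 9 irreducible complex representations.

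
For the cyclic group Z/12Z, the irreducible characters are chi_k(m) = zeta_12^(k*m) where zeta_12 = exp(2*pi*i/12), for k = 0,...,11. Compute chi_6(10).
chi_6(10) = zeta_12^60 = 1

Explanation: chi_6(10) = zeta_12^(6*10) = zeta_12^60. Since zeta_12^12 = 1, this equals zeta_12^0 = exp(2*pi*i*0/12) = 1.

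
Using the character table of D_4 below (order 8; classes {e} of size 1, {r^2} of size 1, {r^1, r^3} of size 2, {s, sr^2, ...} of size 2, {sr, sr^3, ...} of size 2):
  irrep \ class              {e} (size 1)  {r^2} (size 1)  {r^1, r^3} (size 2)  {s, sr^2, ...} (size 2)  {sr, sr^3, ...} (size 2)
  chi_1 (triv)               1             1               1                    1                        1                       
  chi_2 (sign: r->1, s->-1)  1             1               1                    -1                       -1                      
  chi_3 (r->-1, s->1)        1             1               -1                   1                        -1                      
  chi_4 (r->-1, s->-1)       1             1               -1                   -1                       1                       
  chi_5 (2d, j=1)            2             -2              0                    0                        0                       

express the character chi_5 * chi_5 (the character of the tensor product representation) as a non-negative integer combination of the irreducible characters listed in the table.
chi_5 tensor chi_5 = chi_1 + chi_2 + chi_3 + chi_4 (all other irreducibles have multiplicity 0).

Explanation: The character of a tensor product is the pointwise product (chi_5 * chi_5)(C) = chi_5(C) * chi_5(C):
  {e}: (2)*(2), {r^2}: (-2)*(-2), {r^1, r^3}: (0)*(0), {s, sr^2, ...}: (0)*(0), {sr, sr^3, ...}: (0)*(0)
so (chi_5 * chi_5) takes values
  {e} -> 4, {r^2} -> 4, {r^1, r^3} -> 0, {s, sr^2, ...} -> 0, {sr, sr^3, ...} -> 0.
Now take the inner product of this character with each irreducible chi from the table, <chi_5*chi_5, chi> = (1/8) sum_C |C| (chi_5*chi_5)(C) conj(chi(C)):
  <chi_5*chi_5, chi_1> = (1/8)[1*(4)*conj(1) + 1*(4)*conj(1) + 2*(0)*conj(1) + 2*(0)*conj(1) + 2*(0)*conj(1)]
      = (1/8)[(4) + (4) + (0) + (0) + (0)] = 8/8 = 1
  <chi_5*chi_5, chi_2> = (1/8)[1*(4)*conj(1) + 1*(4)*conj(1) + 2*(0)*conj(1) + 2*(0)*conj(-1) + 2*(0)*conj(-1)]
      = (1/8)[(4) + (4) + (0) + (0) + (0)] = 8/8 = 1
  <chi_5*chi_5, chi_3> = (1/8)[1*(4)*conj(1) + 1*(4)*conj(1) + 2*(0)*conj(-1) + 2*(0)*conj(1) + 2*(0)*conj(-1)]
      = (1/8)[(4) + (4) + (0) + (0) + (0)] = 8/8 = 1
  <chi_5*chi_5, chi_4> = (1/8)[1*(4)*conj(1) + 1*(4)*conj(1) + 2*(0)*conj(-1) + 2*(0)*conj(-1) + 2*(0)*conj(1)]
      = (1/8)[(4) + (4) + (0) + (0) + (0)] = 8/8 = 1
  <chi_5*chi_5, chi_5> = (1/8)[1*(4)*conj(2) + 1*(4)*conj(-2) + 2*(0)*conj(0) + 2*(0)*conj(0) + 2*(0)*conj(0)]
      = (1/8)[(8) + (-8) + (0) + (0) + (0)] = 0/8 = 0
Hence the multiplicities are chi_1: 1, chi_2: 1, chi_3: 1, chi_4: 1. Dimension check: dim(chi_5)*dim(chi_5) = 2*2 = 4 and sum (mult * dim) = 1*1 + 1*1 + 1*1 + 1*1 = 4.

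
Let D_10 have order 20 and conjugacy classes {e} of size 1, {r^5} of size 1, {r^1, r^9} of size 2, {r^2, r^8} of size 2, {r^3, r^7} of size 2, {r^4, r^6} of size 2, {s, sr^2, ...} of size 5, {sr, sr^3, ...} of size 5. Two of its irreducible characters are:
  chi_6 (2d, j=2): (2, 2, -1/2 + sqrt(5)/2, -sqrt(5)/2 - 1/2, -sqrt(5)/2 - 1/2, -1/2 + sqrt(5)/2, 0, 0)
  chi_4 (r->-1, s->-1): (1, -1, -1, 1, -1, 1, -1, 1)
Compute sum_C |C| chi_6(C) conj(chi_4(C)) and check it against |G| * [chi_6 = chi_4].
Sum = 0; so <chi_6, chi_4> = 0 (distinct irreducibles are orthogonal).

Why: Compute term by term over conjugacy classes (|C| * chi_6(C) * conj(chi_4(C))):
  1*(2)*conj(1) + 1*(2)*conj(-1) + 2*(-1/2 + sqrt(5)/2)*conj(-1) + 2*(-sqrt(5)/2 - 1/2)*conj(1) + 2*(-sqrt(5)/2 - 1/2)*conj(-1) + 2*(-1/2 + sqrt(5)/2)*conj(1) + 5*(0)*conj(-1) + 5*(0)*conj(1)
  = (2) + (-2) + (1 - sqrt(5)) + (-sqrt(5) - 1) + (1 + sqrt(5)) + (-1 + sqrt(5)) + (0) + (0)
  = 0.
Dividing by |G| = 20 gives 0/20 = 0, matching the row-orthogonality relation <chi_6, chi_4> = [chi_6 = chi_4].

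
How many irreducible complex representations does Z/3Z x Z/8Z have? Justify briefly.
24

The number of irreducible complex representations of a finite group equals its number of conjugacy classes. Z/3Z x Z/8Z is abelian of order 24, so every element is its own conjugacy class: 24 classes, so Z/3Z x Z/8Z (order 24) has exactly 24 irreducible complex representations.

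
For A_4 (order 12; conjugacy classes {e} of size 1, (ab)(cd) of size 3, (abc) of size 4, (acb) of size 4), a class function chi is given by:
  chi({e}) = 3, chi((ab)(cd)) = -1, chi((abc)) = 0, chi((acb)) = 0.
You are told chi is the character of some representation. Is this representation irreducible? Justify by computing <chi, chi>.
Irreducible: <chi, chi> = 1.

Justification: <chi, chi> = (1/|G|) sum_C |C| * |chi(C)|^2 = (1/12)[1*|3|^2 + 3*|-1|^2 + 4*|0|^2 + 4*|0|^2]
  = (1/12)[(9) + (3) + (0) + (0)] = 12/12 = 1.
(Exp terms are combined using exp(i*s)*conj(exp(i*t)) = exp(i*(s-t)), and sums of them are collapsed using the identity that for every m > 1 the m distinct m-th roots of unity sum to 0, e.g. 1 + exp(2*I*pi/3) + exp(-2*I*pi/3) = 0.)
A character is irreducible iff <chi, chi> = 1, so this representation is irreducible.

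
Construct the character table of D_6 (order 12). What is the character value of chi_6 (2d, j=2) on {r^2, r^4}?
Conjugacy classes: {e} of size 1, {r^3} of size 1, {r^1, r^5} of size 2, {r^2, r^4} of size 2, {s, sr^2, ...} of size 3, {sr, sr^3, ...} of size 3.
Character table:
  irrep \ class              {e} (size 1)  {r^3} (size 1)  {r^1, r^5} (size 2)  {r^2, r^4} (size 2)  {s, sr^2, ...} (size 3)  {sr, sr^3, ...} (size 3)
  chi_1 (triv)               1             1               1                    1                    1                        1                       
  chi_2 (sign: r->1, s->-1)  1             1               1                    1                    -1                       -1                      
  chi_3 (r->-1, s->1)        1             -1              -1                   1                    1                        -1                      
  chi_4 (r->-1, s->-1)       1             -1              -1                   1                    -1                       1                       
  chi_5 (2d, j=1)            2             -2              1                    -1                   0                        0                       
  chi_6 (2d, j=2)            2             2               -1                   -1                   0                        0                       

Spot check: chi_6 (2d, j=2) on {r^2, r^4} = -1.

Explanation: D_6 has order 2*6 = 12 with 6 conjugacy classes, hence 6 irreducibles. Sum of squared dims 1 + 1 + 1 + 1 + 4 + 4 = 12 = |G|. Linear characters come from the abelianisation; the 2-dimensional irreps have character r^k -> 2*cos(2*pi*j*k/6), reflections -> 0.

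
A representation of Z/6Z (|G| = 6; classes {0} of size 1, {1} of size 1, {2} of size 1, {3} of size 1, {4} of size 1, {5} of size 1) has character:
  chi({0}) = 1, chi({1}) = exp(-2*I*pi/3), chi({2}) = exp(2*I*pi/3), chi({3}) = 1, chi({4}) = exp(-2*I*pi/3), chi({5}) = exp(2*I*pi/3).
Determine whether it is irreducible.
Irreducible: <chi, chi> = 1.

Justification: <chi, chi> = (1/|G|) sum_C |C| * |chi(C)|^2 = (1/6)[1*|1|^2 + 1*|exp(-2*I*pi/3)|^2 + 1*|exp(2*I*pi/3)|^2 + 1*|1|^2 + 1*|exp(-2*I*pi/3)|^2 + 1*|exp(2*I*pi/3)|^2]
  = (1/6)[(1) + (1) + (1) + (1) + (1) + (1)] = 6/6 = 1.
(Exp terms are combined using exp(i*s)*conj(exp(i*t)) = exp(i*(s-t)), and sums of them are collapsed using the identity that for every m > 1 the m distinct m-th roots of unity sum to 0, e.g. 1 + exp(2*I*pi/3) + exp(-2*I*pi/3) = 0.)
A character is irreducible iff <chi, chi> = 1, so this representation is irreducible.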